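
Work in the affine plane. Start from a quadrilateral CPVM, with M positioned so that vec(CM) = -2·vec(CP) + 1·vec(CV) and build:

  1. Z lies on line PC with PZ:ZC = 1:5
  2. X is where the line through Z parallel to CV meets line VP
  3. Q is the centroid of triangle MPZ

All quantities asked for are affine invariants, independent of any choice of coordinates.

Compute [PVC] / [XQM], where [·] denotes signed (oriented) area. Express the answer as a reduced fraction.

[PVC]:[XQM] = -108/29

Work in coordinates with C = (0, 0), P = (1, 0), V = (0, 1), M = (-2, 1).
1. Z lies on line PC with PZ:ZC = 1:5 ⇒ Z = (5/6, 0)
2. X is where the line through Z parallel to CV meets line VP ⇒ X = (5/6, 1/6)
3. Q is the centroid of triangle MPZ ⇒ Q = (-1/18, 1/3)
2·[PVC] = 1, 2·[XQM] = -29/108
[PVC]:[XQM] = 1:-29/108 = -108/29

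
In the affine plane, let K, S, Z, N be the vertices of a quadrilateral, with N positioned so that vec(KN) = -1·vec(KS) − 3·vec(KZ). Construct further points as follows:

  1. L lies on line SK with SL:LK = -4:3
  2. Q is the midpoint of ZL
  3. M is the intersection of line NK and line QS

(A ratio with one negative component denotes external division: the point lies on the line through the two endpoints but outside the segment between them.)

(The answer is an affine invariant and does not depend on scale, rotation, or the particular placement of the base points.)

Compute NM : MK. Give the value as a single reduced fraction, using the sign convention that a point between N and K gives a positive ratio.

Assign K = (0, 0), S = (1, 0), Z = (0, 1), N = (-1, -3) — the answer is frame-independent, so this choice is without loss of generality.
1. L lies on line SK with SL:LK = -4:3 ⇒ L = (-3, 0)
2. Q is the midpoint of ZL ⇒ Q = (-3/2, 1/2)
3. M is the intersection of line NK and line QS ⇒ M = (1/16, 3/16)
M = N + t·(K−N) with t = 17/16, so NM:MK = t:(1−t) = 17/16:-1/16

NM:MK = -17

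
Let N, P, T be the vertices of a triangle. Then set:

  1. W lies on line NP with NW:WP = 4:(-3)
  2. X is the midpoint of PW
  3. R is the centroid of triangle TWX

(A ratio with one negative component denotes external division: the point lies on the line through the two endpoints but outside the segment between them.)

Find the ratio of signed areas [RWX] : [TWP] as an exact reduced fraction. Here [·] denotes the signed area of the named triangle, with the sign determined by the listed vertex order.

[RWX]:[TWP] = 1/6

Set N = (0, 0), P = (1, 0), T = (0, 1); any affine frame gives the same invariant.
1. W lies on line NP with NW:WP = 4:(-3) ⇒ W = (4, 0)
2. X is the midpoint of PW ⇒ X = (5/2, 0)
3. R is the centroid of triangle TWX ⇒ R = (13/6, 1/3)
2·[RWX] = -1/2, 2·[TWP] = -3
[RWX]:[TWP] = -1/2:-3 = 1/6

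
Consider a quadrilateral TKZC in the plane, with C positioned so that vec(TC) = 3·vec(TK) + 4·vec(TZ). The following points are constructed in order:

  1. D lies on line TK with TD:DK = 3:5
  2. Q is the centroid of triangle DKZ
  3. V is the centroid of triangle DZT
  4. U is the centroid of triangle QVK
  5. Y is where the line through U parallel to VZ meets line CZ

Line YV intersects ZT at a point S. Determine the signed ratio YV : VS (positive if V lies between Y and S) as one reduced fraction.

YV:VS = 269/171

Set T = (0, 0), K = (1, 0), Z = (0, 1), C = (3, 4); any affine frame gives the same invariant.
1. D lies on line TK with TD:DK = 3:5 ⇒ D = (3/8, 0)
2. Q is the centroid of triangle DKZ ⇒ Q = (11/24, 1/3)
3. V is the centroid of triangle DZT ⇒ V = (1/8, 1/3)
4. U is the centroid of triangle QVK ⇒ U = (19/36, 2/9)
5. Y is where the line through U parallel to VZ meets line CZ ⇒ Y = (55/171, 226/171)
line YV meets ZT at S = (0, -238/807)
V = Y + t·(S−Y) with t = 269/440, so YV:VS = 269/440:171/440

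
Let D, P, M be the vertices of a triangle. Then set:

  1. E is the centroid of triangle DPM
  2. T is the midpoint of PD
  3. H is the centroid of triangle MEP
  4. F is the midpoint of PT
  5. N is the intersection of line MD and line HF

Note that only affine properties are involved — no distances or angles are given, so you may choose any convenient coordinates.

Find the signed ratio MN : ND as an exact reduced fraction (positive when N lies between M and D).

MN:ND = -1/12

Choose coordinates D = (0, 0), P = (1, 0), M = (0, 1).
1. E is the centroid of triangle DPM ⇒ E = (1/3, 1/3)
2. T is the midpoint of PD ⇒ T = (1/2, 0)
3. H is the centroid of triangle MEP ⇒ H = (4/9, 4/9)
4. F is the midpoint of PT ⇒ F = (3/4, 0)
5. N is the intersection of line MD and line HF ⇒ N = (0, 12/11)
N = M + t·(D−M) with t = -1/11, so MN:ND = t:(1−t) = -1/11:12/11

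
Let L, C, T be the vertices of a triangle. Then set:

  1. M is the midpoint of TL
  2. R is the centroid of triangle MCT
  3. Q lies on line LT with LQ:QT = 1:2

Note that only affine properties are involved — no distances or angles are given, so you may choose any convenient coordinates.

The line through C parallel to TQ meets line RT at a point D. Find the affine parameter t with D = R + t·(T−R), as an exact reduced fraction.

t = -2

Work in coordinates with L = (0, 0), C = (1, 0), T = (0, 1).
1. M is the midpoint of TL ⇒ M = (0, 1/2)
2. R is the centroid of triangle MCT ⇒ R = (1/3, 1/2)
3. Q lies on line LT with LQ:QT = 1:2 ⇒ Q = (0, 1/3)
through C parallel to TQ: direction (0, -2/3); meets RT at D = (1, -1/2)
D = R + t·(T−R) with t = -2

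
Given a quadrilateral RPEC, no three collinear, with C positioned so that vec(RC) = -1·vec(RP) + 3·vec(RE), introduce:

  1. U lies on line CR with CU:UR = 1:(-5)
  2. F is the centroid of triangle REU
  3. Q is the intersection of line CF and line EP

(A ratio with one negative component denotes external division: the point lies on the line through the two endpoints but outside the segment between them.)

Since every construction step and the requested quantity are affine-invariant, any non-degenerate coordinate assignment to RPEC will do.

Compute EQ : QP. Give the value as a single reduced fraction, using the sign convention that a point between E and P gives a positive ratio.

EQ:QP = -3/13

Assign R = (0, 0), P = (1, 0), E = (0, 1), C = (-1, 3) — the answer is frame-independent, so this choice is without loss of generality.
1. U lies on line CR with CU:UR = 1:(-5) ⇒ U = (-5/4, 15/4)
2. F is the centroid of triangle REU ⇒ F = (-5/12, 19/12)
3. Q is the intersection of line CF and line EP ⇒ Q = (-3/10, 13/10)
Q = E + t·(P−E) with t = -3/10, so EQ:QP = t:(1−t) = -3/10:13/10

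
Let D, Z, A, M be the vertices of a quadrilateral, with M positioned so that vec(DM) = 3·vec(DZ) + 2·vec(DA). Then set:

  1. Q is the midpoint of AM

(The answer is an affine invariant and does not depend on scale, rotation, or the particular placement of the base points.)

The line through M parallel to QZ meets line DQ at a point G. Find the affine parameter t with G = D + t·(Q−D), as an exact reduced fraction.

t = 7/3

Set D = (0, 0), Z = (1, 0), A = (0, 1), M = (3, 2); any affine frame gives the same invariant.
1. Q is the midpoint of AM ⇒ Q = (3/2, 3/2)
through M parallel to QZ: direction (-1/2, -3/2); meets DQ at G = (7/2, 7/2)
G = D + t·(Q−D) with t = 7/3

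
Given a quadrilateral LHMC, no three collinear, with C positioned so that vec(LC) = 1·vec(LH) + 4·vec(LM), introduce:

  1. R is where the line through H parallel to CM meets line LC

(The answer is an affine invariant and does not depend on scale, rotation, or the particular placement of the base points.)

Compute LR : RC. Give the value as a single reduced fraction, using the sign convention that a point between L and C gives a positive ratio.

Set L = (0, 0), H = (1, 0), M = (0, 1), C = (1, 4); any affine frame gives the same invariant.
1. R is where the line through H parallel to CM meets line LC ⇒ R = (-3, -12)
R = L + t·(C−L) with t = -3, so LR:RC = t:(1−t) = -3:4

LR:RC = -3/4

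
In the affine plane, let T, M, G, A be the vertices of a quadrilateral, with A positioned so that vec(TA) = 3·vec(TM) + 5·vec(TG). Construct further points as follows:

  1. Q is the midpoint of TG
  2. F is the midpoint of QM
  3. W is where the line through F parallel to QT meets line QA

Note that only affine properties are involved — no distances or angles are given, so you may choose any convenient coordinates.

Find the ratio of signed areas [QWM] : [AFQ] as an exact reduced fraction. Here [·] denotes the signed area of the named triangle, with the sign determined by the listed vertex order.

[QWM]:[AFQ] = 1/3

Choose coordinates T = (0, 0), M = (1, 0), G = (0, 1), A = (3, 5).
1. Q is the midpoint of TG ⇒ Q = (0, 1/2)
2. F is the midpoint of QM ⇒ F = (1/2, 1/4)
3. W is where the line through F parallel to QT meets line QA ⇒ W = (1/2, 5/4)
2·[QWM] = -1, 2·[AFQ] = -3
[QWM]:[AFQ] = -1:-3 = 1/3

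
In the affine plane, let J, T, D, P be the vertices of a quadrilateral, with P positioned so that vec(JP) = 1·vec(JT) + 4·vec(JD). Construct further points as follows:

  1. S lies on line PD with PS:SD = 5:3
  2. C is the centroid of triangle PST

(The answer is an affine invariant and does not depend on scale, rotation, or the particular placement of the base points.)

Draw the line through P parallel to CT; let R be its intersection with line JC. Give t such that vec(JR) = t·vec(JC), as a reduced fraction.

t = 69/49

Choose coordinates J = (0, 0), T = (1, 0), D = (0, 1), P = (1, 4).
1. S lies on line PD with PS:SD = 5:3 ⇒ S = (3/8, 17/8)
2. C is the centroid of triangle PST ⇒ C = (19/24, 49/24)
through P parallel to CT: direction (5/24, -49/24); meets JC at R = (437/392, 23/8)
R = J + t·(C−J) with t = 69/49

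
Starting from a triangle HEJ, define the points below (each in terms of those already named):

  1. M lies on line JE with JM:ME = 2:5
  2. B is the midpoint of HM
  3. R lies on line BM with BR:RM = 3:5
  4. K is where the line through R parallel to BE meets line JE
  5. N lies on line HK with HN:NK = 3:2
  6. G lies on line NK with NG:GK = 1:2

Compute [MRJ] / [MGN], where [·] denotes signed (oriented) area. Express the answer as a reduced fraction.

Work in coordinates with H = (0, 0), E = (1, 0), J = (0, 1).
1. M lies on line JE with JM:ME = 2:5 ⇒ M = (2/7, 5/7)
2. B is the midpoint of HM ⇒ B = (1/7, 5/14)
3. R lies on line BM with BR:RM = 3:5 ⇒ R = (11/56, 55/112)
4. K is where the line through R parallel to BE meets line JE ⇒ K = (41/56, 15/56)
5. N lies on line HK with HN:NK = 3:2 ⇒ N = (123/280, 9/56)
6. G lies on line NK with NG:GK = 1:2 ⇒ G = (451/840, 11/56)
2·[MRJ] = -5/56, 2·[MGN] = -5/84
[MRJ]:[MGN] = -5/56:-5/84 = 3/2

[MRJ]:[MGN] = 3/2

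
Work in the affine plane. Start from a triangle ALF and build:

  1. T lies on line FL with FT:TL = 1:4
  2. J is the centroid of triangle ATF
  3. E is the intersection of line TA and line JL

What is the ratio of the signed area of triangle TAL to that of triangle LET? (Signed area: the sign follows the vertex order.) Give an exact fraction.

Work in coordinates with A = (0, 0), L = (1, 0), F = (0, 1).
1. T lies on line FL with FT:TL = 1:4 ⇒ T = (1/5, 4/5)
2. J is the centroid of triangle ATF ⇒ J = (1/15, 3/5)
3. E is the intersection of line TA and line JL ⇒ E = (9/65, 36/65)
2·[TAL] = 4/5, 2·[LET] = -16/65
[TAL]:[LET] = 4/5:-16/65 = -13/4

[TAL]:[LET] = -13/4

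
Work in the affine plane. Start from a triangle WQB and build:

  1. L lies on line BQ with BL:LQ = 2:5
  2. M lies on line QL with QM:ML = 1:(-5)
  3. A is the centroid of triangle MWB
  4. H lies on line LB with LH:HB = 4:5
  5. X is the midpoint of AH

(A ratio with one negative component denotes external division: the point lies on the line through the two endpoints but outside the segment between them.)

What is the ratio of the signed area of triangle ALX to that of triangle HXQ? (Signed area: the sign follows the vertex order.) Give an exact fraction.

Work in coordinates with W = (0, 0), Q = (1, 0), B = (0, 1).
1. L lies on line BQ with BL:LQ = 2:5 ⇒ L = (2/7, 5/7)
2. M lies on line QL with QM:ML = 1:(-5) ⇒ M = (33/28, -5/28)
3. A is the centroid of triangle MWB ⇒ A = (11/28, 23/84)
4. H lies on line LB with LH:HB = 4:5 ⇒ H = (10/63, 53/63)
5. X is the midpoint of AH ⇒ X = (139/504, 281/504)
2·[ALX] = 4/189, 2·[HXQ] = 53/378
[ALX]:[HXQ] = 4/189:53/378 = 8/53

[ALX]:[HXQ] = 8/53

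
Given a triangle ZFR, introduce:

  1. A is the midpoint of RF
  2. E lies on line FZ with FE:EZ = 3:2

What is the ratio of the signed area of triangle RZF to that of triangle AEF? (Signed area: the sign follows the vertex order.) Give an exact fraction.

Work in coordinates with Z = (0, 0), F = (1, 0), R = (0, 1).
1. A is the midpoint of RF ⇒ A = (1/2, 1/2)
2. E lies on line FZ with FE:EZ = 3:2 ⇒ E = (2/5, 0)
2·[RZF] = 1, 2·[AEF] = 3/10
[RZF]:[AEF] = 1:3/10 = 10/3

[RZF]:[AEF] = 10/3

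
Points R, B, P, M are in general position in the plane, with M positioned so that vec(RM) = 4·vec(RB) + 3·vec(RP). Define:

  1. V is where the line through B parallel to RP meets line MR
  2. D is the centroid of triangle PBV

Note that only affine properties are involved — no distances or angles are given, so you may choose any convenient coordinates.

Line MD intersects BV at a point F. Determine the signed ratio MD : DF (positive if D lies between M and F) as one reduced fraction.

MD:DF = -10

Set R = (0, 0), B = (1, 0), P = (0, 1), M = (4, 3); any affine frame gives the same invariant.
1. V is where the line through B parallel to RP meets line MR ⇒ V = (1, 3/4)
2. D is the centroid of triangle PBV ⇒ D = (2/3, 7/12)
line MD meets BV at F = (1, 33/40)
D = M + t·(F−M) with t = 10/9, so MD:DF = 10/9:-1/9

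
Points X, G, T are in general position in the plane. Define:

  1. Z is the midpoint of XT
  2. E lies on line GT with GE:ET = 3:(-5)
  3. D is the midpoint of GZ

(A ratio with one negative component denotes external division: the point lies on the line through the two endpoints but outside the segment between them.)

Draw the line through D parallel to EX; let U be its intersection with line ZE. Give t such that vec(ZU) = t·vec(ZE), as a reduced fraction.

Choose coordinates X = (0, 0), G = (1, 0), T = (0, 1).
1. Z is the midpoint of XT ⇒ Z = (0, 1/2)
2. E lies on line GT with GE:ET = 3:(-5) ⇒ E = (5/2, -3/2)
3. D is the midpoint of GZ ⇒ D = (1/2, 1/4)
through D parallel to EX: direction (-5/2, 3/2); meets ZE at U = (-1/4, 7/10)
U = Z + t·(E−Z) with t = -1/10

t = -1/10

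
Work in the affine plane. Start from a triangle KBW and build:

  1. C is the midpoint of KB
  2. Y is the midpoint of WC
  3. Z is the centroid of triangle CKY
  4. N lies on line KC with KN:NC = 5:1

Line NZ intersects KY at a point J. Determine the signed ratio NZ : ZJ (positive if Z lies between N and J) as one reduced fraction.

Choose coordinates K = (0, 0), B = (1, 0), W = (0, 1).
1. C is the midpoint of KB ⇒ C = (1/2, 0)
2. Y is the midpoint of WC ⇒ Y = (1/4, 1/2)
3. Z is the centroid of triangle CKY ⇒ Z = (1/4, 1/6)
4. N lies on line KC with KN:NC = 5:1 ⇒ N = (5/12, 0)
line NZ meets KY at J = (5/36, 5/18)
Z = N + t·(J−N) with t = 3/5, so NZ:ZJ = 3/5:2/5

NZ:ZJ = 3/2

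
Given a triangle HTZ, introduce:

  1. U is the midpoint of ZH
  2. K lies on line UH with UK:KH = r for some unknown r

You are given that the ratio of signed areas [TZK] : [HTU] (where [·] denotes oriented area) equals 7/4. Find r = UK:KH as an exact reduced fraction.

r = 3

Choose coordinates H = (0, 0), T = (1, 0), Z = (0, 1).
1. U is the midpoint of ZH ⇒ U = (0, 1/2)
2. With UK:KH = r, write λ = r/(r+1) so K = U + λ·(H−U); K is affine-linear in λ
Every point depending on K is an affine combination of K and λ-independent points, so each such coordinate is linear in λ; the λ² term in each signed area is a multiple of (H−U)×(H−U) = 0, so 2·[TZK] and 2·[HTU] are each linear in λ. Evaluating at λ=0 and λ=1:
  2·[TZK] = 1/2·λ + 1/2,   2·[HTU] = 1/2
So [TZK]:[HTU] = (1/2·λ + 1/2) / (1/2). Setting this equal to 7/4:
  1/2·λ + 1/2 = 7/4·(1/2)  ⇒  λ = 3/4
Then r = λ/(1−λ) = (3/4)/(1/4) = 3. Check: with r = 3, K = (0, 1/8) and [TZK]:[HTU] = 7/4 as required.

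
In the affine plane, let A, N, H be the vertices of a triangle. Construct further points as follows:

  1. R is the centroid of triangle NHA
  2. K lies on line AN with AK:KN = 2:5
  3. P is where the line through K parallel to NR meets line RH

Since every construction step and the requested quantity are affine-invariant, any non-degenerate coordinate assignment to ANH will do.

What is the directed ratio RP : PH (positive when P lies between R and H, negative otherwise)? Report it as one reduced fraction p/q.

RP:PH = -5/12

Set A = (0, 0), N = (1, 0), H = (0, 1); any affine frame gives the same invariant.
1. R is the centroid of triangle NHA ⇒ R = (1/3, 1/3)
2. K lies on line AN with AK:KN = 2:5 ⇒ K = (2/7, 0)
3. P is where the line through K parallel to NR meets line RH ⇒ P = (4/7, -1/7)
P = R + t·(H−R) with t = -5/7, so RP:PH = t:(1−t) = -5/7:12/7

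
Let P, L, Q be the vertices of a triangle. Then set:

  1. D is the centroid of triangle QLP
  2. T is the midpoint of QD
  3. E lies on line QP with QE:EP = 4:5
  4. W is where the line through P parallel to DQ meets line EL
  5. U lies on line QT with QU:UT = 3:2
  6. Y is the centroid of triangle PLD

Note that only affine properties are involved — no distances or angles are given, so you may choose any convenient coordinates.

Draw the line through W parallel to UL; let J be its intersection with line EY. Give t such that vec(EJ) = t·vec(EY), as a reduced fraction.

t = 135/52

Work in coordinates with P = (0, 0), L = (1, 0), Q = (0, 1).
1. D is the centroid of triangle QLP ⇒ D = (1/3, 1/3)
2. T is the midpoint of QD ⇒ T = (1/6, 2/3)
3. E lies on line QP with QE:EP = 4:5 ⇒ E = (0, 5/9)
4. W is where the line through P parallel to DQ meets line EL ⇒ W = (-5/13, 10/13)
5. U lies on line QT with QU:UT = 3:2 ⇒ U = (1/10, 4/5)
6. Y is the centroid of triangle PLD ⇒ Y = (4/9, 1/9)
through W parallel to UL: direction (9/10, -4/5); meets EY at J = (15/13, -70/117)
J = E + t·(Y−E) with t = 135/52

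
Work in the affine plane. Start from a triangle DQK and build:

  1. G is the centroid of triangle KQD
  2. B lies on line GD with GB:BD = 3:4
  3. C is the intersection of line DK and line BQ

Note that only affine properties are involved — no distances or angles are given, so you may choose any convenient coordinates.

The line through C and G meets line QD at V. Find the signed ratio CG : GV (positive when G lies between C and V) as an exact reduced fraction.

Choose coordinates D = (0, 0), Q = (1, 0), K = (0, 1).
1. G is the centroid of triangle KQD ⇒ G = (1/3, 1/3)
2. B lies on line GD with GB:BD = 3:4 ⇒ B = (4/21, 4/21)
3. C is the intersection of line DK and line BQ ⇒ C = (0, 4/17)
line CG meets QD at V = (-4/5, 0)
G = C + t·(V−C) with t = -5/12, so CG:GV = -5/12:17/12

CG:GV = -5/17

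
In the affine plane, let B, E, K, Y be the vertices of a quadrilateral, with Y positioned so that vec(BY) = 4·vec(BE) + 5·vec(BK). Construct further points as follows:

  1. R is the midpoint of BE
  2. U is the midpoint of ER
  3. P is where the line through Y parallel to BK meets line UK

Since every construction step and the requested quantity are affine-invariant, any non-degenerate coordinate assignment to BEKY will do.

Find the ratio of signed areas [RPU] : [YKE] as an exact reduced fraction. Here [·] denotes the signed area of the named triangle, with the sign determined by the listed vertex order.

Assign B = (0, 0), E = (1, 0), K = (0, 1), Y = (4, 5) — the answer is frame-independent, so this choice is without loss of generality.
1. R is the midpoint of BE ⇒ R = (1/2, 0)
2. U is the midpoint of ER ⇒ U = (3/4, 0)
3. P is where the line through Y parallel to BK meets line UK ⇒ P = (4, -13/3)
2·[RPU] = 13/12, 2·[YKE] = 8
[RPU]:[YKE] = 13/12:8 = 13/96

[RPU]:[YKE] = 13/96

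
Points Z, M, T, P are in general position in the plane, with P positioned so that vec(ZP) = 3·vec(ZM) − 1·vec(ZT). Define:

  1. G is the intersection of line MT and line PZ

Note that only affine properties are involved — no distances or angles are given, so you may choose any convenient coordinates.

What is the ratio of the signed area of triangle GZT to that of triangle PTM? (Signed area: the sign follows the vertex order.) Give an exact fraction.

[GZT]:[PTM] = -3/2

Choose coordinates Z = (0, 0), M = (1, 0), T = (0, 1), P = (3, -1).
1. G is the intersection of line MT and line PZ ⇒ G = (3/2, -1/2)
2·[GZT] = -3/2, 2·[PTM] = 1
[GZT]:[PTM] = -3/2:1 = -3/2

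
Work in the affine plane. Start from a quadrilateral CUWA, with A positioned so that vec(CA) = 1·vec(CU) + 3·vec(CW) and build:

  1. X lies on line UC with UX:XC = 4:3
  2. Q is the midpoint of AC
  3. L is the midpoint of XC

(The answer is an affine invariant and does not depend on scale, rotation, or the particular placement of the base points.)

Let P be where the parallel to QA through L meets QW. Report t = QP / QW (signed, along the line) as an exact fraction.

Set C = (0, 0), U = (1, 0), W = (0, 1), A = (1, 3); any affine frame gives the same invariant.
1. X lies on line UC with UX:XC = 4:3 ⇒ X = (3/7, 0)
2. Q is the midpoint of AC ⇒ Q = (1/2, 3/2)
3. L is the midpoint of XC ⇒ L = (3/14, 0)
through L parallel to QA: direction (1/2, 3/2); meets QW at P = (23/28, 51/28)
P = Q + t·(W−Q) with t = -9/14

t = -9/14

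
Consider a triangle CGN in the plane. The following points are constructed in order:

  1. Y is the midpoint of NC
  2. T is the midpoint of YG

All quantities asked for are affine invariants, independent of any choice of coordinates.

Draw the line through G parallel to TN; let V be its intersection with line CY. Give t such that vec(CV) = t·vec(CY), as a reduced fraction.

Set C = (0, 0), G = (1, 0), N = (0, 1); any affine frame gives the same invariant.
1. Y is the midpoint of NC ⇒ Y = (0, 1/2)
2. T is the midpoint of YG ⇒ T = (1/2, 1/4)
through G parallel to TN: direction (-1/2, 3/4); meets CY at V = (0, 3/2)
V = C + t·(Y−C) with t = 3

t = 3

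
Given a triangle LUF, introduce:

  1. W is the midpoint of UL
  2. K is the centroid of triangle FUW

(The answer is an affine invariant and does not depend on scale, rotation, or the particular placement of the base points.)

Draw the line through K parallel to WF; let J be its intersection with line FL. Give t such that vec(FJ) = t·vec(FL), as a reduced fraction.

t = -1/3

Assign L = (0, 0), U = (1, 0), F = (0, 1) — the answer is frame-independent, so this choice is without loss of generality.
1. W is the midpoint of UL ⇒ W = (1/2, 0)
2. K is the centroid of triangle FUW ⇒ K = (1/2, 1/3)
through K parallel to WF: direction (-1/2, 1); meets FL at J = (0, 4/3)
J = F + t·(L−F) with t = -1/3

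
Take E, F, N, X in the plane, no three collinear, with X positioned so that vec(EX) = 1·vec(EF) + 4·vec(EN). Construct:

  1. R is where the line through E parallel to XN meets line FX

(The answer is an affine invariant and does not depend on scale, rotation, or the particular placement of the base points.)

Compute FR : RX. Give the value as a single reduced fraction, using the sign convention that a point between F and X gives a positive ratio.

Work in coordinates with E = (0, 0), F = (1, 0), N = (0, 1), X = (1, 4).
1. R is where the line through E parallel to XN meets line FX ⇒ R = (1, 3)
R = F + t·(X−F) with t = 3/4, so FR:RX = t:(1−t) = 3/4:1/4

FR:RX = 3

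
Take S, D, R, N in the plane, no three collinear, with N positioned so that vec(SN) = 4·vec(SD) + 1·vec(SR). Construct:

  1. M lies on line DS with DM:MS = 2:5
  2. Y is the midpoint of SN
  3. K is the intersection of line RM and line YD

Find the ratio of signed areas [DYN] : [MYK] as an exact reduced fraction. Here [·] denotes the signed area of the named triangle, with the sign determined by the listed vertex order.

Assign S = (0, 0), D = (1, 0), R = (0, 1), N = (4, 1) — the answer is frame-independent, so this choice is without loss of generality.
1. M lies on line DS with DM:MS = 2:5 ⇒ M = (5/7, 0)
2. Y is the midpoint of SN ⇒ Y = (2, 1/2)
3. K is the intersection of line RM and line YD ⇒ K = (15/19, -2/19)
2·[DYN] = -1/2, 2·[MYK] = -23/133
[DYN]:[MYK] = -1/2:-23/133 = 133/46

[DYN]:[MYK] = 133/46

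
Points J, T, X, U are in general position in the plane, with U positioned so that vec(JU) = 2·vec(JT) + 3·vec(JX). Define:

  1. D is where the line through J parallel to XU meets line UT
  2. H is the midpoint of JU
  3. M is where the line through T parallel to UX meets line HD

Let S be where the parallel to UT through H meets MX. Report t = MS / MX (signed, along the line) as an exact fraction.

t = 9/14

Choose coordinates J = (0, 0), T = (1, 0), X = (0, 1), U = (2, 3).
1. D is where the line through J parallel to XU meets line UT ⇒ D = (3/2, 3/2)
2. H is the midpoint of JU ⇒ H = (1, 3/2)
3. M is where the line through T parallel to UX meets line HD ⇒ M = (5/2, 3/2)
through H parallel to UT: direction (-1, -3); meets MX at S = (25/28, 33/28)
S = M + t·(X−M) with t = 9/14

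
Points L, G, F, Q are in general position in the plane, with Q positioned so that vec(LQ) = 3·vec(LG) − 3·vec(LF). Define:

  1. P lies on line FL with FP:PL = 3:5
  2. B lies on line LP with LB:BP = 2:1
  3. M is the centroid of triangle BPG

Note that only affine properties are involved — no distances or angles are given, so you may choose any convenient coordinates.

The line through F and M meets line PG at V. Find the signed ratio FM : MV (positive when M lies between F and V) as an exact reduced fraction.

Set L = (0, 0), G = (1, 0), F = (0, 1), Q = (3, -3); any affine frame gives the same invariant.
1. P lies on line FL with FP:PL = 3:5 ⇒ P = (0, 5/8)
2. B lies on line LP with LB:BP = 2:1 ⇒ B = (0, 5/12)
3. M is the centroid of triangle BPG ⇒ M = (1/3, 25/72)
line FM meets PG at V = (9/32, 115/256)
M = F + t·(V−F) with t = 32/27, so FM:MV = 32/27:-5/27

FM:MV = -32/5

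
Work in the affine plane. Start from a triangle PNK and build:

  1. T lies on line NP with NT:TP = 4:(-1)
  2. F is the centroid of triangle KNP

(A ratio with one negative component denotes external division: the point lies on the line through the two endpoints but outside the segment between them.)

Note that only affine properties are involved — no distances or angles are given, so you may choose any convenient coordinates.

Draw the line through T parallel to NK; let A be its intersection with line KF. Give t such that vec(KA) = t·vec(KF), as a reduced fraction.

t = 4

Assign P = (0, 0), N = (1, 0), K = (0, 1) — the answer is frame-independent, so this choice is without loss of generality.
1. T lies on line NP with NT:TP = 4:(-1) ⇒ T = (-1/3, 0)
2. F is the centroid of triangle KNP ⇒ F = (1/3, 1/3)
through T parallel to NK: direction (-1, 1); meets KF at A = (4/3, -5/3)
A = K + t·(F−K) with t = 4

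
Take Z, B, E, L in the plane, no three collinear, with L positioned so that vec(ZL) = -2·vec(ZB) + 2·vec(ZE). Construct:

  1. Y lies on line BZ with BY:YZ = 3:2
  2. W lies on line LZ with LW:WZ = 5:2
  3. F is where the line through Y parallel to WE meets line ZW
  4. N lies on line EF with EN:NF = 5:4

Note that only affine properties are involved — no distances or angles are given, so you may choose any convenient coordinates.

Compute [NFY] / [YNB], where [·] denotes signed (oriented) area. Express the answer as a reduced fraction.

[NFY]:[YNB] = -104/165

Work in coordinates with Z = (0, 0), B = (1, 0), E = (0, 1), L = (-2, 2).
1. Y lies on line BZ with BY:YZ = 3:2 ⇒ Y = (2/5, 0)
2. W lies on line LZ with LW:WZ = 5:2 ⇒ W = (-4/7, 4/7)
3. F is where the line through Y parallel to WE meets line ZW ⇒ F = (6/35, -6/35)
4. N lies on line EF with EN:NF = 5:4 ⇒ N = (2/21, 22/63)
2·[NFY] = 208/1575, 2·[YNB] = -22/105
[NFY]:[YNB] = 208/1575:-22/105 = -104/165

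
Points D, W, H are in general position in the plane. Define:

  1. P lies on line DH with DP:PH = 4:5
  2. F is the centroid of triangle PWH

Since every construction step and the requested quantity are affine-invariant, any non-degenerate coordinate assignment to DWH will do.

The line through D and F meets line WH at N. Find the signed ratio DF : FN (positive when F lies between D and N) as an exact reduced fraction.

DF:FN = 22/5

Work in coordinates with D = (0, 0), W = (1, 0), H = (0, 1).
1. P lies on line DH with DP:PH = 4:5 ⇒ P = (0, 4/9)
2. F is the centroid of triangle PWH ⇒ F = (1/3, 13/27)
line DF meets WH at N = (9/22, 13/22)
F = D + t·(N−D) with t = 22/27, so DF:FN = 22/27:5/27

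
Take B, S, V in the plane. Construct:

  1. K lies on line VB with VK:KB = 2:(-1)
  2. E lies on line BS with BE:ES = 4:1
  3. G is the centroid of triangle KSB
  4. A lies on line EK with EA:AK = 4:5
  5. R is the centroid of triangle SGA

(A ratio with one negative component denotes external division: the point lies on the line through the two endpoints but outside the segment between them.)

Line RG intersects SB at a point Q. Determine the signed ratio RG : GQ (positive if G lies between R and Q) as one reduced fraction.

RG:GQ = -2/9

Choose coordinates B = (0, 0), S = (1, 0), V = (0, 1).
1. K lies on line VB with VK:KB = 2:(-1) ⇒ K = (0, -1)
2. E lies on line BS with BE:ES = 4:1 ⇒ E = (4/5, 0)
3. G is the centroid of triangle KSB ⇒ G = (1/3, -1/3)
4. A lies on line EK with EA:AK = 4:5 ⇒ A = (4/9, -4/9)
5. R is the centroid of triangle SGA ⇒ R = (16/27, -7/27)
line RG meets SB at Q = (3/2, 0)
G = R + t·(Q−R) with t = -2/7, so RG:GQ = -2/7:9/7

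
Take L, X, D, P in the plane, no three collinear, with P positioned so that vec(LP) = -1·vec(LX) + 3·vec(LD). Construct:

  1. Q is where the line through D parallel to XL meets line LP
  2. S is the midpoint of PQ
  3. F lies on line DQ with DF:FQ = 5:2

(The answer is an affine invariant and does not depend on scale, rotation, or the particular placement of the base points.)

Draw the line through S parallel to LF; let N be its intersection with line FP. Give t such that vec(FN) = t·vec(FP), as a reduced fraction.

Assign L = (0, 0), X = (1, 0), D = (0, 1), P = (-1, 3) — the answer is frame-independent, so this choice is without loss of generality.
1. Q is where the line through D parallel to XL meets line LP ⇒ Q = (-1/3, 1)
2. S is the midpoint of PQ ⇒ S = (-2/3, 2)
3. F lies on line DQ with DF:FQ = 5:2 ⇒ F = (-5/21, 1)
through S parallel to LF: direction (-5/21, 1); meets FP at N = (-47/63, 7/3)
N = F + t·(P−F) with t = 2/3

t = 2/3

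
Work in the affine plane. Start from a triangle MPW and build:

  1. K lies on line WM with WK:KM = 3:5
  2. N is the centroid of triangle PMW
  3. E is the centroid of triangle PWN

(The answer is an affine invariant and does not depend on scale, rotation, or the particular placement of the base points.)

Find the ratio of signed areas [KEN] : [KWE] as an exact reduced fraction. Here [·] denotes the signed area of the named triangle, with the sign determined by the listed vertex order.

Choose coordinates M = (0, 0), P = (1, 0), W = (0, 1).
1. K lies on line WM with WK:KM = 3:5 ⇒ K = (0, 5/8)
2. N is the centroid of triangle PMW ⇒ N = (1/3, 1/3)
3. E is the centroid of triangle PWN ⇒ E = (4/9, 4/9)
2·[KEN] = -5/72, 2·[KWE] = -1/6
[KEN]:[KWE] = -5/72:-1/6 = 5/12

[KEN]:[KWE] = 5/12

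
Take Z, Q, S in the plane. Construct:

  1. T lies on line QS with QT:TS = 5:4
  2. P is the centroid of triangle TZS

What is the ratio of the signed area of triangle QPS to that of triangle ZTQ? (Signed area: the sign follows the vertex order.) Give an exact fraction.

Choose coordinates Z = (0, 0), Q = (1, 0), S = (0, 1).
1. T lies on line QS with QT:TS = 5:4 ⇒ T = (4/9, 5/9)
2. P is the centroid of triangle TZS ⇒ P = (4/27, 14/27)
2·[QPS] = -1/3, 2·[ZTQ] = -5/9
[QPS]:[ZTQ] = -1/3:-5/9 = 3/5

[QPS]:[ZTQ] = 3/5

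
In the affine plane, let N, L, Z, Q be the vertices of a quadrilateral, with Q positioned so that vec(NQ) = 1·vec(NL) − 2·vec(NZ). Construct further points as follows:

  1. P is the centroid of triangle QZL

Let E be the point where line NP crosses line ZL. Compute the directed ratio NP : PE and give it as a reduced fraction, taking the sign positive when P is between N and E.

NP:PE = 1/2

Set N = (0, 0), L = (1, 0), Z = (0, 1), Q = (1, -2); any affine frame gives the same invariant.
1. P is the centroid of triangle QZL ⇒ P = (2/3, -1/3)
line NP meets ZL at E = (2, -1)
P = N + t·(E−N) with t = 1/3, so NP:PE = 1/3:2/3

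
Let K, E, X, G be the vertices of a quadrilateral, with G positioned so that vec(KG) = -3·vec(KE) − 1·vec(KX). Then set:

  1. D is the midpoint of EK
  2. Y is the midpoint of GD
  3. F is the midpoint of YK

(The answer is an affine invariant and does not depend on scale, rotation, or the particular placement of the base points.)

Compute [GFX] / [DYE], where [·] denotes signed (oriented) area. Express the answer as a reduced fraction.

[GFX]:[DYE] = 10

Set K = (0, 0), E = (1, 0), X = (0, 1), G = (-3, -1); any affine frame gives the same invariant.
1. D is the midpoint of EK ⇒ D = (1/2, 0)
2. Y is the midpoint of GD ⇒ Y = (-5/4, -1/2)
3. F is the midpoint of YK ⇒ F = (-5/8, -1/4)
2·[GFX] = 5/2, 2·[DYE] = 1/4
[GFX]:[DYE] = 5/2:1/4 = 10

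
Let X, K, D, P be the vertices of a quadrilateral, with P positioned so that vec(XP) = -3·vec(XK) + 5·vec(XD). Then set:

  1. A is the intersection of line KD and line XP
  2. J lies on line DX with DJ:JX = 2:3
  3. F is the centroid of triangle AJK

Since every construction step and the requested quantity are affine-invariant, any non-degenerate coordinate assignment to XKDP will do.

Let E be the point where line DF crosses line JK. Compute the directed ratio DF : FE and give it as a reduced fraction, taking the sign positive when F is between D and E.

Set X = (0, 0), K = (1, 0), D = (0, 1), P = (-3, 5); any affine frame gives the same invariant.
1. A is the intersection of line KD and line XP ⇒ A = (-3/2, 5/2)
2. J lies on line DX with DJ:JX = 2:3 ⇒ J = (0, 3/5)
3. F is the centroid of triangle AJK ⇒ F = (-1/6, 31/30)
line DF meets JK at E = (-1, 6/5)
F = D + t·(E−D) with t = 1/6, so DF:FE = 1/6:5/6

DF:FE = 1/5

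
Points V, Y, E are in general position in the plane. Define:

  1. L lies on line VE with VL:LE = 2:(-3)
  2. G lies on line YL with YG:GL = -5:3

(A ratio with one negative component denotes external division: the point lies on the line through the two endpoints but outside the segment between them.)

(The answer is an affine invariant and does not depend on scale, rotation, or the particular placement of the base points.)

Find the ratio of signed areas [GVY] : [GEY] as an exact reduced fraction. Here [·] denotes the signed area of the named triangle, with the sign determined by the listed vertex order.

[GVY]:[GEY] = 2/3

Set V = (0, 0), Y = (1, 0), E = (0, 1); any affine frame gives the same invariant.
1. L lies on line VE with VL:LE = 2:(-3) ⇒ L = (0, -2)
2. G lies on line YL with YG:GL = -5:3 ⇒ G = (-3/2, -5)
2·[GVY] = -5, 2·[GEY] = -15/2
[GVY]:[GEY] = -5:-15/2 = 2/3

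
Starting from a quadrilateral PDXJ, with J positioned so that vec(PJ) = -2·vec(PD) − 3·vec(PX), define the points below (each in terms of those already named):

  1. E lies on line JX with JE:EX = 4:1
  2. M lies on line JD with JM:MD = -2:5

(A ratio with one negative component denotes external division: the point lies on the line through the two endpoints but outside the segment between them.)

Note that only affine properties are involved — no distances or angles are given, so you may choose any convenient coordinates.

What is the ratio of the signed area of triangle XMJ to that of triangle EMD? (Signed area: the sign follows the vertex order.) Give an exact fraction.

Assign P = (0, 0), D = (1, 0), X = (0, 1), J = (-2, -3) — the answer is frame-independent, so this choice is without loss of generality.
1. E lies on line JX with JE:EX = 4:1 ⇒ E = (-2/5, 1/5)
2. M lies on line JD with JM:MD = -2:5 ⇒ M = (-4, -5)
2·[XMJ] = 4, 2·[EMD] = 8
[XMJ]:[EMD] = 4:8 = 1/2

[XMJ]:[EMD] = 1/2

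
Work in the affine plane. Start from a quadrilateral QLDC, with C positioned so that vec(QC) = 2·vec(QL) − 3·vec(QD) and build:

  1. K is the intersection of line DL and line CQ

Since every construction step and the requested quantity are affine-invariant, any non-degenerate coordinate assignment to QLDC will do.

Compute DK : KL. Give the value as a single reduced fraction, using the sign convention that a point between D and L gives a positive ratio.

DK:KL = -2/3

Choose coordinates Q = (0, 0), L = (1, 0), D = (0, 1), C = (2, -3).
1. K is the intersection of line DL and line CQ ⇒ K = (-2, 3)
K = D + t·(L−D) with t = -2, so DK:KL = t:(1−t) = -2:3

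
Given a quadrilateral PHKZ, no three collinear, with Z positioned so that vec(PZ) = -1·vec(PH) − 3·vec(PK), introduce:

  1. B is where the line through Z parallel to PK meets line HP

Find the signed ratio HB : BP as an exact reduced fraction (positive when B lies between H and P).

HB:BP = -2

Work in coordinates with P = (0, 0), H = (1, 0), K = (0, 1), Z = (-1, -3).
1. B is where the line through Z parallel to PK meets line HP ⇒ B = (-1, 0)
B = H + t·(P−H) with t = 2, so HB:BP = t:(1−t) = 2:-1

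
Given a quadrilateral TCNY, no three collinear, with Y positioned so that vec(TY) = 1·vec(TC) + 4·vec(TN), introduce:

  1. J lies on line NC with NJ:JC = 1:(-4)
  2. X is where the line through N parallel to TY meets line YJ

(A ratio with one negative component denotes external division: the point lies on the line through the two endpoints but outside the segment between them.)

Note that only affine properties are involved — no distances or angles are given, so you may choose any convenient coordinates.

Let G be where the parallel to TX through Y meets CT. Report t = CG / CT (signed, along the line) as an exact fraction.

t = 2/3

Set T = (0, 0), C = (1, 0), N = (0, 1), Y = (1, 4); any affine frame gives the same invariant.
1. J lies on line NC with NJ:JC = 1:(-4) ⇒ J = (-1/3, 4/3)
2. X is where the line through N parallel to TY meets line YJ ⇒ X = (1/2, 3)
through Y parallel to TX: direction (1/2, 3); meets CT at G = (1/3, 0)
G = C + t·(T−C) with t = 2/3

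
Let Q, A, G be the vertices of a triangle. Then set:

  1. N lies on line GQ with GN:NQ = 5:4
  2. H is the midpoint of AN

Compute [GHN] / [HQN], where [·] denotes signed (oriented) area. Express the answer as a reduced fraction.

Set Q = (0, 0), A = (1, 0), G = (0, 1); any affine frame gives the same invariant.
1. N lies on line GQ with GN:NQ = 5:4 ⇒ N = (0, 4/9)
2. H is the midpoint of AN ⇒ H = (1/2, 2/9)
2·[GHN] = -5/18, 2·[HQN] = -2/9
[GHN]:[HQN] = -5/18:-2/9 = 5/4

[GHN]:[HQN] = 5/4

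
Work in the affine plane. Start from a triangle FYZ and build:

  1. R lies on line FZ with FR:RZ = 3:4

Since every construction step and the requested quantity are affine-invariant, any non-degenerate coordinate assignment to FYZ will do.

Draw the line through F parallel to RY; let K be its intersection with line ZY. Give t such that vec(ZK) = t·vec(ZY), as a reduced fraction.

Work in coordinates with F = (0, 0), Y = (1, 0), Z = (0, 1).
1. R lies on line FZ with FR:RZ = 3:4 ⇒ R = (0, 3/7)
through F parallel to RY: direction (1, -3/7); meets ZY at K = (7/4, -3/4)
K = Z + t·(Y−Z) with t = 7/4

t = 7/4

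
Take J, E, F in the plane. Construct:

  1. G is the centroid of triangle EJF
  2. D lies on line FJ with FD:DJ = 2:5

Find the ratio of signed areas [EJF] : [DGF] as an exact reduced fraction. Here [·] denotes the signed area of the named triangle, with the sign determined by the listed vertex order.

[EJF]:[DGF] = -21/2

Choose coordinates J = (0, 0), E = (1, 0), F = (0, 1).
1. G is the centroid of triangle EJF ⇒ G = (1/3, 1/3)
2. D lies on line FJ with FD:DJ = 2:5 ⇒ D = (0, 5/7)
2·[EJF] = -1, 2·[DGF] = 2/21
[EJF]:[DGF] = -1:2/21 = -21/2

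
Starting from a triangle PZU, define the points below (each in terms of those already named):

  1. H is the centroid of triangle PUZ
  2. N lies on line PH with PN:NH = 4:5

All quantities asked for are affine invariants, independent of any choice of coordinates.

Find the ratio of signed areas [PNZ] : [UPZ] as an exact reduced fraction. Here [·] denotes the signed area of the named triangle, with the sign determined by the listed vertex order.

Work in coordinates with P = (0, 0), Z = (1, 0), U = (0, 1).
1. H is the centroid of triangle PUZ ⇒ H = (1/3, 1/3)
2. N lies on line PH with PN:NH = 4:5 ⇒ N = (4/27, 4/27)
2·[PNZ] = -4/27, 2·[UPZ] = 1
[PNZ]:[UPZ] = -4/27:1 = -4/27

[PNZ]:[UPZ] = -4/27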